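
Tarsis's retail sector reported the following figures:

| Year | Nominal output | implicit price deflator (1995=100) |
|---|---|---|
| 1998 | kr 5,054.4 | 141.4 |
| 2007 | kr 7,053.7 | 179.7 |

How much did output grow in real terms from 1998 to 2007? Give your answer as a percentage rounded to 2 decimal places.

Deflate each year: 1998 → 5054.4/1.414 = 3574.54; 2007 → 7053.7/1.797 = 3925.26.
So real output changed by 3925.26/3574.54 − 1 = 0.0981, i.e. 9.81%.

9.81%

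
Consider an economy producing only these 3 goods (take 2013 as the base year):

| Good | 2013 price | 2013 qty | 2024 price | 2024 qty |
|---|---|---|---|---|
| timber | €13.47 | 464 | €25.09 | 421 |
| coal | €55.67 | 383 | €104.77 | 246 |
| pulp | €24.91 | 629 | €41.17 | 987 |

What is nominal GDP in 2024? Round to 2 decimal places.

Nominal GDP 2024 = Σ (p_2024 × q_2024) = 25.09·421 + 104.77·246 + 41.17·987 = 76971.10.

€76971.10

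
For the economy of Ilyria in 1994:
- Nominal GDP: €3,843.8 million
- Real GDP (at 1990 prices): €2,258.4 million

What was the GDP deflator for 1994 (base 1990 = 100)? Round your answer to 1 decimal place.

GDP deflator = (Nominal / Real) × 100 = 3843.8 / 2258.4 × 100 = 170.20.

170.2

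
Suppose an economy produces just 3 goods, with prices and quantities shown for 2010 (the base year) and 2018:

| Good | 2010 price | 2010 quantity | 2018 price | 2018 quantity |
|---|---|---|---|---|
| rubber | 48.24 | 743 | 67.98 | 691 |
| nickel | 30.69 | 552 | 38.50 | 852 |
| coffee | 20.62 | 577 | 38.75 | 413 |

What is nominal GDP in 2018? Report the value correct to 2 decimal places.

95779.93

Nominal GDP 2018 = Σ (p_2018 × q_2018) = 67.98·691 + 38.50·852 + 38.75·413 = 95779.93.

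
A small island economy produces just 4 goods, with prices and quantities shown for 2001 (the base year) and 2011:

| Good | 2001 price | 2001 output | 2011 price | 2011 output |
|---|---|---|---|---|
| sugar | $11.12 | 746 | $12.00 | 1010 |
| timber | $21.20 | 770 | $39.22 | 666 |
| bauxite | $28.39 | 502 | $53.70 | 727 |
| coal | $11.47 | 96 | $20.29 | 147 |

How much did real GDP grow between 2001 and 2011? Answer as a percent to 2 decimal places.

19.27%

Real GDP 2001 = Nominal GDP 2001 = 11.12·746 + 21.20·770 + 28.39·502 + 11.47·96 = 39972.42.
Real GDP 2011 (at 2001 prices) = 11.12·1010 + 21.20·666 + 28.39·727 + 11.47·147 = 47676.02.
Real growth = 47676.02/39972.42 − 1 = 0.1927.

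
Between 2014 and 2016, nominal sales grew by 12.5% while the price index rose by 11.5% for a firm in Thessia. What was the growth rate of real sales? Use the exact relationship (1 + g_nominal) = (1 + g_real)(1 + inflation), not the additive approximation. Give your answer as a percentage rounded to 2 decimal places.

(1 + g_nom) = (1 + g_real)(1 + π), so g_real = 1.1250 / 1.1150 − 1 = 0.00897.

0.90%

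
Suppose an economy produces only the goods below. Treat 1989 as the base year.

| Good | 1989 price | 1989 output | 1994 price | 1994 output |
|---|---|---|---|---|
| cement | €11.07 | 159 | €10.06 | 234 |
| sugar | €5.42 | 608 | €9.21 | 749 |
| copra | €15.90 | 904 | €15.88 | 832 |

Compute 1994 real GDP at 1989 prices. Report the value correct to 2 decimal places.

Real GDP 1994 = Σ (p_1989 × q_1994) = 11.07·234 + 5.42·749 + 15.90·832 = 19878.76.

€19878.76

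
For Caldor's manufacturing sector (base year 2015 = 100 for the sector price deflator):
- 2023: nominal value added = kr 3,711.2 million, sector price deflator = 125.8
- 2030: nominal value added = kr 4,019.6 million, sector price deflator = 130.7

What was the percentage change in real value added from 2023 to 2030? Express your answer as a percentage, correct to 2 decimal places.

Real value added 2023 = 3711.2 / 1.258 = 2950.08.
Real value added 2030 = 4019.6 / 1.307 = 3075.44.
Real growth = 3075.44 / 2950.08 − 1 = 0.0425.

4.25%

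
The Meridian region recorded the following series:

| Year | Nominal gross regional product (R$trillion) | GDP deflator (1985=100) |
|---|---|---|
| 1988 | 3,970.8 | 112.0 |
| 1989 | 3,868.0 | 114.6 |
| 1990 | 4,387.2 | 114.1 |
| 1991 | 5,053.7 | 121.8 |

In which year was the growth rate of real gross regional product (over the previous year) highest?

1990

1989: real = 3868.0/1.146 = 3375.22; growth vs 1988 (3545.36) = -4.80%.
1990: real = 4387.2/1.141 = 3845.05; growth vs 1989 (3375.22) = 13.92%.
1991: real = 5053.7/1.218 = 4149.18; growth vs 1990 (3845.05) = 7.91%.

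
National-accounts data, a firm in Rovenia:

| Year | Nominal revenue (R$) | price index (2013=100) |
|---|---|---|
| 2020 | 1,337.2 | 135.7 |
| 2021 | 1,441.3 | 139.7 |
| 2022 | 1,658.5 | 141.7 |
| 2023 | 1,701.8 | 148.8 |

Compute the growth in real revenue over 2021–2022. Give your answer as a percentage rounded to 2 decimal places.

13.45%

Real revenue 2021 = 1441.3/1.397 = 1031.71.
Real revenue 2022 = 1658.5/1.417 = 1170.43.
Change = 1170.43/1031.71 − 1 = 0.1345.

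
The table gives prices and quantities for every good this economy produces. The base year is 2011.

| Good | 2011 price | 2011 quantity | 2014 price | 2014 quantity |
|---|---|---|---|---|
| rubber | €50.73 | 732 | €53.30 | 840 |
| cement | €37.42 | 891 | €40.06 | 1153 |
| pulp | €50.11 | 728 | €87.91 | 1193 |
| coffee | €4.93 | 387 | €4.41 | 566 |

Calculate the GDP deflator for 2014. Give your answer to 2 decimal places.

Nominal GDP 2014 = 53.30·840 + 40.06·1153 + 87.91·1193 + 4.41·566 = 198333.87.
Real GDP 2014 (at 2011 prices) = 50.73·840 + 37.42·1153 + 50.11·1193 + 4.93·566 = 148330.07.
Deflator = Nominal/Real × 100 = 198333.87/148330.07 × 100 = 133.711.

133.71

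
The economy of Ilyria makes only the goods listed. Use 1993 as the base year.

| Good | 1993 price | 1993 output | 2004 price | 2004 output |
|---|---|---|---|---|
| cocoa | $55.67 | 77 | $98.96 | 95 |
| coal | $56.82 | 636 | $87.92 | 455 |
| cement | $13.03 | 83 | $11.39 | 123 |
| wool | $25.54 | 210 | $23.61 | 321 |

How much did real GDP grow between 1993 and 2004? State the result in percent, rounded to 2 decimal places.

-12.64%

Real GDP 1993 = Nominal GDP 1993 = 55.67·77 + 56.82·636 + 13.03·83 + 25.54·210 = 46869.00.
Real GDP 2004 (at 1993 prices) = 55.67·95 + 56.82·455 + 13.03·123 + 25.54·321 = 40942.78.
Real growth = 40942.78/46869.00 − 1 = -0.1264.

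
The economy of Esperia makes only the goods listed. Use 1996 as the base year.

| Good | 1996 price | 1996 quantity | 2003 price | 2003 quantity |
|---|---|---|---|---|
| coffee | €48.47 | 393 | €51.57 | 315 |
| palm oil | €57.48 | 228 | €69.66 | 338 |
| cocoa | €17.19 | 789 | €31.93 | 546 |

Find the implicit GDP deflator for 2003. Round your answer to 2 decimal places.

129.81

Nominal GDP 2003 = 51.57·315 + 69.66·338 + 31.93·546 = 57223.41.
Real GDP 2003 (at 1996 prices) = 48.47·315 + 57.48·338 + 17.19·546 = 44082.03.
Deflator = Nominal/Real × 100 = 57223.41/44082.03 × 100 = 129.811.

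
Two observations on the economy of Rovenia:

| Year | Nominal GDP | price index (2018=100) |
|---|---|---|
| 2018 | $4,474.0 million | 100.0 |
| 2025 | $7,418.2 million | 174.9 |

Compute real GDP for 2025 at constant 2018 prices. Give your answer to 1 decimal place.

$4,241.4 million

Real GDP = Nominal / (price index/100) = 7418.2 / 1.749 = 4241.40.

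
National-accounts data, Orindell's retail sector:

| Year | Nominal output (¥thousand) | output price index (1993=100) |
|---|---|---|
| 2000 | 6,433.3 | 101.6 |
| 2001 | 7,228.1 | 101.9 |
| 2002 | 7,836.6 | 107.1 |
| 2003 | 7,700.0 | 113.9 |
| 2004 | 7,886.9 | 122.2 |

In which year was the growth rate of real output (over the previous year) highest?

2001

2001: real = 7228.1/1.019 = 7093.33; growth vs 2000 (6331.99) = 12.02%.
2002: real = 7836.6/1.071 = 7317.09; growth vs 2001 (7093.33) = 3.15%.
2003: real = 7700.0/1.139 = 6760.32; growth vs 2002 (7317.09) = -7.61%.
2004: real = 7886.9/1.222 = 6454.09; growth vs 2003 (6760.32) = -4.53%.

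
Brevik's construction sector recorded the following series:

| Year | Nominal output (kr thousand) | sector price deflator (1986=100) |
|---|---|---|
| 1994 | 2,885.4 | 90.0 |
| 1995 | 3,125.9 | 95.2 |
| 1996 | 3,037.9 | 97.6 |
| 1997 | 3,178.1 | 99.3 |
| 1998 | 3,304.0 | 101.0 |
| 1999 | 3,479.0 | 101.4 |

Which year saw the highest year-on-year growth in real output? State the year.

1999

1995: real = 3125.9/0.952 = 3283.51; growth vs 1994 (3206.00) = 2.42%.
1996: real = 3037.9/0.976 = 3112.60; growth vs 1995 (3283.51) = -5.21%.
1997: real = 3178.1/0.993 = 3200.50; growth vs 1996 (3112.60) = 2.82%.
1998: real = 3304.0/1.010 = 3271.29; growth vs 1997 (3200.50) = 2.21%.
1999: real = 3479.0/1.014 = 3430.97; growth vs 1998 (3271.29) = 4.88%.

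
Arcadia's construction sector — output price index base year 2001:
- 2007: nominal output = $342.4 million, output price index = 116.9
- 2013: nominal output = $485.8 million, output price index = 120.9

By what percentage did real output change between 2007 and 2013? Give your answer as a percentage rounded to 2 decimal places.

Real output 2007 = 342.4 / 1.169 = 292.90.
Real output 2013 = 485.8 / 1.209 = 401.82.
Real growth = 401.82 / 292.90 − 1 = 0.3719.

37.19%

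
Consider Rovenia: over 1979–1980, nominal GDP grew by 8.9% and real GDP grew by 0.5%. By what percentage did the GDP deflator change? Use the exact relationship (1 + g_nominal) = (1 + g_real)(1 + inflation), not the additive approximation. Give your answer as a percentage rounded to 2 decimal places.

8.36%

(1 + g_nom) = (1 + g_real)(1 + π), so π = 1.0890 / 1.0050 − 1 = 0.08358.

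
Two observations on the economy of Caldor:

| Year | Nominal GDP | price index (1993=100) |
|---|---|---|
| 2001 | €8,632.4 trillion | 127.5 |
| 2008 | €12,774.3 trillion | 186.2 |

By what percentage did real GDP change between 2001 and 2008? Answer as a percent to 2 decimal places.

1.33%

Real GDP 2001 = 8632.4 / 1.275 = 6770.51.
Real GDP 2008 = 12774.3 / 1.862 = 6860.53.
Real growth = 6860.53 / 6770.51 − 1 = 0.0133.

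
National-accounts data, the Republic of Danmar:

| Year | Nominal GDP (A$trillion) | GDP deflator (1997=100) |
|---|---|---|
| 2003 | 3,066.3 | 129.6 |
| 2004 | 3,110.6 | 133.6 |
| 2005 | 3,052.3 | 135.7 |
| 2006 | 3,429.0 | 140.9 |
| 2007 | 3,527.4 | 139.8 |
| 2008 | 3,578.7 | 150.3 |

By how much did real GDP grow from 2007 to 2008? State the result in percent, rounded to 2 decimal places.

-5.63%

Real GDP 2007 = 3527.4/1.398 = 2523.18.
Real GDP 2008 = 3578.7/1.503 = 2381.04.
Change = 2381.04/2523.18 − 1 = -0.0563.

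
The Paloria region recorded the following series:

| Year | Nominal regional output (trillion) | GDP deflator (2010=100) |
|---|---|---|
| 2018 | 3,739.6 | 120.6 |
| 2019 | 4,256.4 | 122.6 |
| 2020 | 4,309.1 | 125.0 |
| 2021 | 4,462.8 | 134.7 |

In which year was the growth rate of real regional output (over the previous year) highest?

2019

2019: real = 4256.4/1.226 = 3471.78; growth vs 2018 (3100.83) = 11.96%.
2020: real = 4309.1/1.250 = 3447.28; growth vs 2019 (3471.78) = -0.71%.
2021: real = 4462.8/1.347 = 3313.14; growth vs 2020 (3447.28) = -3.89%.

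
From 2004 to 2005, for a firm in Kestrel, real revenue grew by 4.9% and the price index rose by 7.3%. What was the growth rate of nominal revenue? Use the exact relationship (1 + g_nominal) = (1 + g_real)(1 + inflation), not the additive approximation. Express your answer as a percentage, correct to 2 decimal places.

(1 + g_nom) = (1 + g_real)(1 + π) = 1.0490 × 1.0730 = 1.12558.

12.56%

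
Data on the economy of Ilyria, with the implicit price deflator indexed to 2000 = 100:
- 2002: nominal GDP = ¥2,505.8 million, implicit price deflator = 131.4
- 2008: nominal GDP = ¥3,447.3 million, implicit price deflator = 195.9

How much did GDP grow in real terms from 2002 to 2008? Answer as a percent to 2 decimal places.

Real GDP 2002 = 2505.8 / 1.314 = 1907.00.
Real GDP 2008 = 3447.3 / 1.959 = 1759.72.
Real growth = 1759.72 / 1907.00 − 1 = -0.0772.

-7.72%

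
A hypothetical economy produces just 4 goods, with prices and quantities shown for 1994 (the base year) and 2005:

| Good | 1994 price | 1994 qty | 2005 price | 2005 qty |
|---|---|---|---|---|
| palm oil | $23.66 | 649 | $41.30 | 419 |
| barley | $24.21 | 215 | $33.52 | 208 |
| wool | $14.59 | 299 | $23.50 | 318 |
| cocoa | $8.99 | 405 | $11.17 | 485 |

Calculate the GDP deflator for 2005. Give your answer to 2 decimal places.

155.19

Nominal GDP 2005 = 41.30·419 + 33.52·208 + 23.50·318 + 11.17·485 = 37167.31.
Real GDP 2005 (at 1994 prices) = 23.66·419 + 24.21·208 + 14.59·318 + 8.99·485 = 23948.99.
Deflator = Nominal/Real × 100 = 37167.31/23948.99 × 100 = 155.194.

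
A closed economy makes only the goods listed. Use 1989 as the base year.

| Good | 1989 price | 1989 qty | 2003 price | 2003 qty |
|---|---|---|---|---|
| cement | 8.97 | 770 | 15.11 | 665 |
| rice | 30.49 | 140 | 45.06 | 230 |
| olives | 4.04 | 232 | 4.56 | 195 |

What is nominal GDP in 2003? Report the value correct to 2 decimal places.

21301.15

Nominal GDP 2003 = Σ (p_2003 × q_2003) = 15.11·665 + 45.06·230 + 4.56·195 = 21301.15.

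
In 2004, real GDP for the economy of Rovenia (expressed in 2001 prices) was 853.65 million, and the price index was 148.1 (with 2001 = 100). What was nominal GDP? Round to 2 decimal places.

Nominal GDP = Real × (price index/100) = 853.65 × 1.481 = 1264.26.

1,264.26 million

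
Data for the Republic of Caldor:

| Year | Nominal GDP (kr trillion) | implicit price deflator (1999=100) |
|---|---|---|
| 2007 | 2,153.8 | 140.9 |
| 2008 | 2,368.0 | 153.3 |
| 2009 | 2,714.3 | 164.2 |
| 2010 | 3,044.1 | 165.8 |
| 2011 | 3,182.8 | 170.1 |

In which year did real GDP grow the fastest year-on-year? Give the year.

2010

2008: real = 2368.0/1.533 = 1544.68; growth vs 2007 (1528.60) = 1.05%.
2009: real = 2714.3/1.642 = 1653.05; growth vs 2008 (1544.68) = 7.02%.
2010: real = 3044.1/1.658 = 1836.01; growth vs 2009 (1653.05) = 11.07%.
2011: real = 3182.8/1.701 = 1871.13; growth vs 2010 (1836.01) = 1.91%.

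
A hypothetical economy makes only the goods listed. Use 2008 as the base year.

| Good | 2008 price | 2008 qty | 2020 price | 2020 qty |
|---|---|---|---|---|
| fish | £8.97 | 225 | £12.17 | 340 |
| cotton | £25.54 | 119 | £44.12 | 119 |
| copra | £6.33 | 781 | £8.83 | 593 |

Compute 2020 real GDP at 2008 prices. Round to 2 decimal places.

Real GDP 2020 = Σ (p_2008 × q_2020) = 8.97·340 + 25.54·119 + 6.33·593 = 9842.75.

£9842.75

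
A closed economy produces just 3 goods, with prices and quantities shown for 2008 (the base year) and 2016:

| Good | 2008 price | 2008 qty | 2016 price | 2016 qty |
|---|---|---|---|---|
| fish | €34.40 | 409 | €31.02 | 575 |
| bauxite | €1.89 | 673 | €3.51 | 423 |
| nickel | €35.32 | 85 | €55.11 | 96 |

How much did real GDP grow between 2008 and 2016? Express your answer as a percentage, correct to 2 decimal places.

30.67%

Real GDP 2008 = Nominal GDP 2008 = 34.40·409 + 1.89·673 + 35.32·85 = 18343.77.
Real GDP 2016 (at 2008 prices) = 34.40·575 + 1.89·423 + 35.32·96 = 23970.19.
Real growth = 23970.19/18343.77 − 1 = 0.3067.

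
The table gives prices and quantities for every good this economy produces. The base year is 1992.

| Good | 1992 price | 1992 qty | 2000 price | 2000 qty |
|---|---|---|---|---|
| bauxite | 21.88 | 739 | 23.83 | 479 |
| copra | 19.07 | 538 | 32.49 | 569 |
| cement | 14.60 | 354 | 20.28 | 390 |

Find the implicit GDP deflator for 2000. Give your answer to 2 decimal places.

139.91

Nominal GDP 2000 = 23.83·479 + 32.49·569 + 20.28·390 = 37810.58.
Real GDP 2000 (at 1992 prices) = 21.88·479 + 19.07·569 + 14.60·390 = 27025.35.
Deflator = Nominal/Real × 100 = 37810.58/27025.35 × 100 = 139.908.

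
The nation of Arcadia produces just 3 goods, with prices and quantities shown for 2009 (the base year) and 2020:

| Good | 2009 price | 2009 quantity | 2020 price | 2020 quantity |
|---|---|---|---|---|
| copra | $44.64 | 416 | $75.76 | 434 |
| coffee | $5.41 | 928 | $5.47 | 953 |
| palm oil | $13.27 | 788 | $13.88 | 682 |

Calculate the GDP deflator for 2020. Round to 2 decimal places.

Nominal GDP 2020 = 75.76·434 + 5.47·953 + 13.88·682 = 47558.91.
Real GDP 2020 (at 2009 prices) = 44.64·434 + 5.41·953 + 13.27·682 = 33579.63.
Deflator = Nominal/Real × 100 = 47558.91/33579.63 × 100 = 141.630.

141.63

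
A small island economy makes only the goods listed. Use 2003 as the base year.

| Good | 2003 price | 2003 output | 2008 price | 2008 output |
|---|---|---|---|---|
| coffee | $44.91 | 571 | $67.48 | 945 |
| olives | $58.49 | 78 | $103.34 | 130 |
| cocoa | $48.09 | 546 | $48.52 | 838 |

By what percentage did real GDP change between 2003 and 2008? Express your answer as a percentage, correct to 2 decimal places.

Real GDP 2003 = Nominal GDP 2003 = 44.91·571 + 58.49·78 + 48.09·546 = 56462.97.
Real GDP 2008 (at 2003 prices) = 44.91·945 + 58.49·130 + 48.09·838 = 90343.07.
Real growth = 90343.07/56462.97 − 1 = 0.6000.

60.00%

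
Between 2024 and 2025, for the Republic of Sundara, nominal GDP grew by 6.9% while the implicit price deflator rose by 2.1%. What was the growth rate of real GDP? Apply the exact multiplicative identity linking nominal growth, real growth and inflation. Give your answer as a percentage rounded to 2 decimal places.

4.70%

(1 + g_nom) = (1 + g_real)(1 + π), so g_real = 1.0690 / 1.0210 − 1 = 0.04701.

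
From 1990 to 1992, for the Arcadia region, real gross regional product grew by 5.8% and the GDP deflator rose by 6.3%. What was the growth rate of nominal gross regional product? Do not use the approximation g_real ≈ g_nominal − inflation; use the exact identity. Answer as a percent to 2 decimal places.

12.47%

(1 + g_nom) = (1 + g_real)(1 + π) = 1.0580 × 1.0630 = 1.12465.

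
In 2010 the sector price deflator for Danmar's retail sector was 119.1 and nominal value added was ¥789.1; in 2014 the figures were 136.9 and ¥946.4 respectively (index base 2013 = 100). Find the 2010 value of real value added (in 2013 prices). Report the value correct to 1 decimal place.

¥662.6

Real value added = Nominal / (sector price deflator/100) = 789.1 / 1.191 = 662.55.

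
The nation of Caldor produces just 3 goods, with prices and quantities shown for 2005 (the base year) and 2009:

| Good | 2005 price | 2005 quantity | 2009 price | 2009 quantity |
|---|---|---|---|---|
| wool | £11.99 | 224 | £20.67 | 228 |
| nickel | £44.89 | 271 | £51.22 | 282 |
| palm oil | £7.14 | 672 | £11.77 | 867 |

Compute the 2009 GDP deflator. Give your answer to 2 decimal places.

136.04

Nominal GDP 2009 = 20.67·228 + 51.22·282 + 11.77·867 = 29361.39.
Real GDP 2009 (at 2005 prices) = 11.99·228 + 44.89·282 + 7.14·867 = 21583.08.
Deflator = Nominal/Real × 100 = 29361.39/21583.08 × 100 = 136.039.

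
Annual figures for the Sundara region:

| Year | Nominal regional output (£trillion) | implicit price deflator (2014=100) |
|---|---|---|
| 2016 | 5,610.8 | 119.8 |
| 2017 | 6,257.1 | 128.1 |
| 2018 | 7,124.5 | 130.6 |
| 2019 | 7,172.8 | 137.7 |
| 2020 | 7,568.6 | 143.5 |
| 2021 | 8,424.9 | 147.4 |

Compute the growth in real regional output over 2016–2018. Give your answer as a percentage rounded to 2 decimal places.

Real regional output 2016 = 5610.8/1.198 = 4683.47.
Real regional output 2018 = 7124.5/1.306 = 5455.21.
Change = 5455.21/4683.47 − 1 = 0.1648.

16.48%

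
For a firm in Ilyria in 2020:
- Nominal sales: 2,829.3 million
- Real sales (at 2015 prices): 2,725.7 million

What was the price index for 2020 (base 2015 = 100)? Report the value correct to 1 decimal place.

price index = (Nominal / Real) × 100 = 2829.3 / 2725.7 × 100 = 103.80.

103.8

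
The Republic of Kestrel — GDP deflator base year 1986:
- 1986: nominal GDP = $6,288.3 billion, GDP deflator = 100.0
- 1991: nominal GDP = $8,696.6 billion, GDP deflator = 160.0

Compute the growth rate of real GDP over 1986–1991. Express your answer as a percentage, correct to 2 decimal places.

-13.56%

Real GDP 1986 = 6288.3 / 1.000 = 6288.30.
Real GDP 1991 = 8696.6 / 1.600 = 5435.38.
Real growth = 5435.38 / 6288.30 − 1 = -0.1356.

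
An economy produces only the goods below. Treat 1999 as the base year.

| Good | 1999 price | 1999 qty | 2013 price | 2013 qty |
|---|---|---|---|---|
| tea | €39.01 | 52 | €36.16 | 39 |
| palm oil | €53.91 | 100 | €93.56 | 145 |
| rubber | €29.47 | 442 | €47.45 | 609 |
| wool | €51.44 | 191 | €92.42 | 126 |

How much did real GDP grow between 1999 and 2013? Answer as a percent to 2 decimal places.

11.55%

Real GDP 1999 = Nominal GDP 1999 = 39.01·52 + 53.91·100 + 29.47·442 + 51.44·191 = 30270.30.
Real GDP 2013 (at 1999 prices) = 39.01·39 + 53.91·145 + 29.47·609 + 51.44·126 = 33767.01.
Real growth = 33767.01/30270.30 − 1 = 0.1155.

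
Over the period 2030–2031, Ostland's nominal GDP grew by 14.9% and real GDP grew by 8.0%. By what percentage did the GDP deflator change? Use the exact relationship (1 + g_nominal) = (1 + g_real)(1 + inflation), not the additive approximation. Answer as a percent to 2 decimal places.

6.39%

(1 + g_nom) = (1 + g_real)(1 + π), so π = 1.1490 / 1.0800 − 1 = 0.06389.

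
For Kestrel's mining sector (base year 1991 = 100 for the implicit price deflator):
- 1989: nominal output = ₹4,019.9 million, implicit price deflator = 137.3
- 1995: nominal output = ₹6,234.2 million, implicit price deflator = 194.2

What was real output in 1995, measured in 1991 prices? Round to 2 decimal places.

Real output = Nominal / (implicit price deflator/100) = 6234.2 / 1.942 = 3210.20.

₹3,210.20 million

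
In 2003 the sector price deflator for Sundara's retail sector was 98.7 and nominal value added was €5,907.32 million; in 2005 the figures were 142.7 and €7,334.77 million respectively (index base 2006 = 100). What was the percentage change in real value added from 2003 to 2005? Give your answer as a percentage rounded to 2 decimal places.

-14.12%

Deflate each year: 2003 → 5907.32/0.987 = 5985.13; 2005 → 7334.77/1.427 = 5139.99.
So real value added changed by 5139.99/5985.13 − 1 = -0.1412, i.e. -14.12%.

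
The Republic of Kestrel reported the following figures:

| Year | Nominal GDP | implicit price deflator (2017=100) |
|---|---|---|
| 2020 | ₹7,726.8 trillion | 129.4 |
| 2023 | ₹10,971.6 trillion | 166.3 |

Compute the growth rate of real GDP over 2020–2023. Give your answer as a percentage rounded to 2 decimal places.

Real GDP 2020 = 7726.8 / 1.294 = 5971.25.
Real GDP 2023 = 10971.6 / 1.663 = 6597.47.
Real growth = 6597.47 / 5971.25 − 1 = 0.1049.

10.49%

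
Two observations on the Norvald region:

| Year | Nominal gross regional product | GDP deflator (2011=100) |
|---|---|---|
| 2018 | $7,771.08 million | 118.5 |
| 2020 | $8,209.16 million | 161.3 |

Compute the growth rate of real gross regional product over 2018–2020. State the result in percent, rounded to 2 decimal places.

Real gross regional product 2018 = 7771.08 / 1.185 = 6557.87.
Real gross regional product 2020 = 8209.16 / 1.613 = 5089.37.
Real growth = 5089.37 / 6557.87 − 1 = -0.2239.

-22.39%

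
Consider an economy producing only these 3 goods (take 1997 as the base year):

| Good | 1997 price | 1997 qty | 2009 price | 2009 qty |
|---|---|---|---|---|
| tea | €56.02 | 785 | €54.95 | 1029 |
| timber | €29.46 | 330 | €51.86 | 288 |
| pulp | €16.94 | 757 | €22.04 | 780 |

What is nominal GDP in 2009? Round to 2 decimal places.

€88670.43

Nominal GDP 2009 = Σ (p_2009 × q_2009) = 54.95·1029 + 51.86·288 + 22.04·780 = 88670.43.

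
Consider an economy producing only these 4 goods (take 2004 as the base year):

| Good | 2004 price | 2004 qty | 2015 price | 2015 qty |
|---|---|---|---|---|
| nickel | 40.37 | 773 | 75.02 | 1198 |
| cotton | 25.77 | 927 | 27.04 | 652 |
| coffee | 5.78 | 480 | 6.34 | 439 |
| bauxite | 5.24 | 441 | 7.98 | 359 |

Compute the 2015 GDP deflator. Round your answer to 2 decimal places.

162.61

Nominal GDP 2015 = 75.02·1198 + 27.04·652 + 6.34·439 + 7.98·359 = 113152.12.
Real GDP 2015 (at 2004 prices) = 40.37·1198 + 25.77·652 + 5.78·439 + 5.24·359 = 69583.88.
Deflator = Nominal/Real × 100 = 113152.12/69583.88 × 100 = 162.613.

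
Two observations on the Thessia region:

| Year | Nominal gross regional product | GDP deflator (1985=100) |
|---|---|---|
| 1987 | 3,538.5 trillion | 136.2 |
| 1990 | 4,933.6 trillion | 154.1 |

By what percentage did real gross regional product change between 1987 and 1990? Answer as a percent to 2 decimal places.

Deflate each year: 1987 → 3538.5/1.362 = 2598.02; 1990 → 4933.6/1.541 = 3201.56.
So real gross regional product changed by 3201.56/2598.02 − 1 = 0.2323, i.e. 23.23%.

23.23%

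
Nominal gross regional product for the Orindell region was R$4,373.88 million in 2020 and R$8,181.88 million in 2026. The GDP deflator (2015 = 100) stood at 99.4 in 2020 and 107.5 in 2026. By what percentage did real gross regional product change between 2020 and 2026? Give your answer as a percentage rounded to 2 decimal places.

72.97%

Deflate each year: 2020 → 4373.88/0.994 = 4400.28; 2026 → 8181.88/1.075 = 7611.05.
So real gross regional product changed by 7611.05/4400.28 − 1 = 0.7297, i.e. 72.97%.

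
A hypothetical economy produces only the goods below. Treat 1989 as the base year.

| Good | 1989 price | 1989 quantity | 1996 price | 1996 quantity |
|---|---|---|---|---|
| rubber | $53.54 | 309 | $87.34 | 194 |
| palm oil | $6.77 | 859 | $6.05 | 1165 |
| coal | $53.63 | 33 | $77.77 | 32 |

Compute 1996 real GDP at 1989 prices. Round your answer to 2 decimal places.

$19989.97

Real GDP 1996 = Σ (p_1989 × q_1996) = 53.54·194 + 6.77·1165 + 53.63·32 = 19989.97.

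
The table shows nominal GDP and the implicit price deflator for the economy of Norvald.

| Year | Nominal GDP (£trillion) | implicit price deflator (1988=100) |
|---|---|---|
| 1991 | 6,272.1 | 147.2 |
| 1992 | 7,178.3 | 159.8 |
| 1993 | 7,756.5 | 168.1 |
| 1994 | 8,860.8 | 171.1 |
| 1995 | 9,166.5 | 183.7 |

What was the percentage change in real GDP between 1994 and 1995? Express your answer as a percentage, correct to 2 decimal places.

Real GDP 1994 = 8860.8/1.711 = 5178.73.
Real GDP 1995 = 9166.5/1.837 = 4989.93.
Change = 4989.93/5178.73 − 1 = -0.0365.

-3.65%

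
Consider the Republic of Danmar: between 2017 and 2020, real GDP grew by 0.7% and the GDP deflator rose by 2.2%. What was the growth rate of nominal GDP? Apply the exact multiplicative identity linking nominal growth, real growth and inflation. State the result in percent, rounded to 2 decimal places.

2.92%

(1 + g_nom) = (1 + g_real)(1 + π) = 1.0070 × 1.0220 = 1.02915.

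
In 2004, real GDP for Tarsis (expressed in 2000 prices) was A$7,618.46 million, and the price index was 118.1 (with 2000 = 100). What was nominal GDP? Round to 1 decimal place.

Nominal GDP = Real × (price index/100) = 7618.46 × 1.181 = 8997.40.

A$8,997.4 million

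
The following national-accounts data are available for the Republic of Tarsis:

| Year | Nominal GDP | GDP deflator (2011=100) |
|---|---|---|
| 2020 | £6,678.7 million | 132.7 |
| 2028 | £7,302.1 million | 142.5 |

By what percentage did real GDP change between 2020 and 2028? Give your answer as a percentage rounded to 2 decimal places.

1.82%

Deflate each year: 2020 → 6678.7/1.327 = 5032.93; 2028 → 7302.1/1.425 = 5124.28.
So real GDP changed by 5124.28/5032.93 − 1 = 0.0182, i.e. 1.82%.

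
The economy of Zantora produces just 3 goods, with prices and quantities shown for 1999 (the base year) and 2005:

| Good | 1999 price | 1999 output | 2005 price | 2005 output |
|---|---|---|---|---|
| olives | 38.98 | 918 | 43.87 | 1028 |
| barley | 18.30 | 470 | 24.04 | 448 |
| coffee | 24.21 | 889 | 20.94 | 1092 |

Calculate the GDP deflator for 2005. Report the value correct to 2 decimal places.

Nominal GDP 2005 = 43.87·1028 + 24.04·448 + 20.94·1092 = 78734.76.
Real GDP 2005 (at 1999 prices) = 38.98·1028 + 18.30·448 + 24.21·1092 = 74707.16.
Deflator = Nominal/Real × 100 = 78734.76/74707.16 × 100 = 105.391.

105.39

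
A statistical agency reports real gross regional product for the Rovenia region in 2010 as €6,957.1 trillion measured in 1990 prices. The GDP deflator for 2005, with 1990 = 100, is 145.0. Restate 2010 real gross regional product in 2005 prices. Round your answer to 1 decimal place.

Real gross regional product in 2005 prices = Real gross regional product in 1990 prices × (P_2005/P_1990) = 6957.1 × 1.450 = 10087.80.

€10,087.8 trillion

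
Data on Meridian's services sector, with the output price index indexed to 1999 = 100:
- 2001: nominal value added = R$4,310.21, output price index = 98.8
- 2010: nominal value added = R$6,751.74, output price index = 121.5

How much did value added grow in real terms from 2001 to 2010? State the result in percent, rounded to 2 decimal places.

Deflate each year: 2001 → 4310.21/0.988 = 4362.56; 2010 → 6751.74/1.215 = 5556.99.
So real value added changed by 5556.99/4362.56 − 1 = 0.2738, i.e. 27.38%.

27.38%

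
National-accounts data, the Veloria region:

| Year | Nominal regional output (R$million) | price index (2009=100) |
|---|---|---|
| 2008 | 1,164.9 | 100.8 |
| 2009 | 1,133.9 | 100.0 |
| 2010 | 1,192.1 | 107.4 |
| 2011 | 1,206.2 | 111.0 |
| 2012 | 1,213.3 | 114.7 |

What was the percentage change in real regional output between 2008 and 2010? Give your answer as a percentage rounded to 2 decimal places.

-3.95%

Real regional output 2008 = 1164.9/1.008 = 1155.65.
Real regional output 2010 = 1192.1/1.074 = 1109.96.
Change = 1109.96/1155.65 − 1 = -0.0395.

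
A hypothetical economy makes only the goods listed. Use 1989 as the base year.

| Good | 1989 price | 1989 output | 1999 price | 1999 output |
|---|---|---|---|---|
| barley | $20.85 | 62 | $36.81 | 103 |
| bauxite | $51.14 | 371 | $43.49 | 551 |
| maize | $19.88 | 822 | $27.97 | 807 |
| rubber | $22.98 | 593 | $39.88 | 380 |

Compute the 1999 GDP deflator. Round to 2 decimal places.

Nominal GDP 1999 = 36.81·103 + 43.49·551 + 27.97·807 + 39.88·380 = 65480.61.
Real GDP 1999 (at 1989 prices) = 20.85·103 + 51.14·551 + 19.88·807 + 22.98·380 = 55101.25.
Deflator = Nominal/Real × 100 = 65480.61/55101.25 × 100 = 118.837.

118.84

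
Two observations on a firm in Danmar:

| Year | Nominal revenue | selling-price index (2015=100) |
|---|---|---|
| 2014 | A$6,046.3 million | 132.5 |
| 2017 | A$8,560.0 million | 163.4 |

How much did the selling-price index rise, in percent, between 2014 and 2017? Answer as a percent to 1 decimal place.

Price-level change = 163.4 / 132.5 − 1 = 0.2332.

23.3%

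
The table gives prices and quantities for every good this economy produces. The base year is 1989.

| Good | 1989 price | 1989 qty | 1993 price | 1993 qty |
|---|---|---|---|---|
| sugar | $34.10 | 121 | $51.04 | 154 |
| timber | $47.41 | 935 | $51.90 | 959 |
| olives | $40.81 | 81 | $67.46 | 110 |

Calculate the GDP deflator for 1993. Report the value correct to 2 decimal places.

Nominal GDP 1993 = 51.04·154 + 51.90·959 + 67.46·110 = 65052.86.
Real GDP 1993 (at 1989 prices) = 34.10·154 + 47.41·959 + 40.81·110 = 55206.69.
Deflator = Nominal/Real × 100 = 65052.86/55206.69 × 100 = 117.835.

117.84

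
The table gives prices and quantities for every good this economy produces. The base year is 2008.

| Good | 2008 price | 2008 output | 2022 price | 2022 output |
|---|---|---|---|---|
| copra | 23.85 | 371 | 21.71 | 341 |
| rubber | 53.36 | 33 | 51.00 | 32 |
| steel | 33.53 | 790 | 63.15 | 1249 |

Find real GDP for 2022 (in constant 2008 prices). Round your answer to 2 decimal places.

Real GDP 2022 = Σ (p_2008 × q_2022) = 23.85·341 + 53.36·32 + 33.53·1249 = 51719.34.

51719.34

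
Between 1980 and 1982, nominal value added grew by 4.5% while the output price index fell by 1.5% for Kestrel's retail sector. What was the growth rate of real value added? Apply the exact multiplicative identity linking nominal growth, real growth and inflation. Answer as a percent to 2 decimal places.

(1 + g_nom) = (1 + g_real)(1 + π), so g_real = 1.0450 / 0.9850 − 1 = 0.06091.

6.09%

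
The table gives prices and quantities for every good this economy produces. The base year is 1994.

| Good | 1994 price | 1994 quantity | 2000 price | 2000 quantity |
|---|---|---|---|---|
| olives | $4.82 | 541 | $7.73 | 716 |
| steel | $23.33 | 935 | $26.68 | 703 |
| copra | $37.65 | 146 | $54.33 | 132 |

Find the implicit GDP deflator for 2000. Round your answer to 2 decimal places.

126.75

Nominal GDP 2000 = 7.73·716 + 26.68·703 + 54.33·132 = 31462.28.
Real GDP 2000 (at 1994 prices) = 4.82·716 + 23.33·703 + 37.65·132 = 24821.91.
Deflator = Nominal/Real × 100 = 31462.28/24821.91 × 100 = 126.752.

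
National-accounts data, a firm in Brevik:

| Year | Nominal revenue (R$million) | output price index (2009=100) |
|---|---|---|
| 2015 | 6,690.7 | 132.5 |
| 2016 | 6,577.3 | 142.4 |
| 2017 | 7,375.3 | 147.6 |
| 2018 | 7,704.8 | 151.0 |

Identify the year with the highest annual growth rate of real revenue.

2017

2016: real = 6577.3/1.424 = 4618.89; growth vs 2015 (5049.58) = -8.53%.
2017: real = 7375.3/1.476 = 4996.82; growth vs 2016 (4618.89) = 8.18%.
2018: real = 7704.8/1.510 = 5102.52; growth vs 2017 (4996.82) = 2.12%.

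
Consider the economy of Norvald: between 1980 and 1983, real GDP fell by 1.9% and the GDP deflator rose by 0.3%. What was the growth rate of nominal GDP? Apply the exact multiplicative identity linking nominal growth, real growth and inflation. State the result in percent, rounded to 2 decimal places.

(1 + g_nom) = (1 + g_real)(1 + π) = 0.9810 × 1.0030 = 0.98394.

-1.61%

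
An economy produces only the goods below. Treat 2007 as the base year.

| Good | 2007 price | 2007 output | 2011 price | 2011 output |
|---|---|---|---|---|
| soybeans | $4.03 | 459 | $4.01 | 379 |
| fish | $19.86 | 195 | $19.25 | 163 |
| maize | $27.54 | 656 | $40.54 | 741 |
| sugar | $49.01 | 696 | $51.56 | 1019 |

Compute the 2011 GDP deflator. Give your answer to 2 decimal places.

Nominal GDP 2011 = 4.01·379 + 19.25·163 + 40.54·741 + 51.56·1019 = 87237.32.
Real GDP 2011 (at 2007 prices) = 4.03·379 + 19.86·163 + 27.54·741 + 49.01·1019 = 75112.88.
Deflator = Nominal/Real × 100 = 87237.32/75112.88 × 100 = 116.142.

116.14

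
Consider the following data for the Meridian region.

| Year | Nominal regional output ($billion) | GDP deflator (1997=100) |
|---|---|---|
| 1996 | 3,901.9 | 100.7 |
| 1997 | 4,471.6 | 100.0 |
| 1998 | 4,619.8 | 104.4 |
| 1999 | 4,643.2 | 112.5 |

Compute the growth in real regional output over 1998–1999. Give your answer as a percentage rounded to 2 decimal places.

-6.73%

Real regional output 1998 = 4619.8/1.044 = 4425.10.
Real regional output 1999 = 4643.2/1.125 = 4127.29.
Change = 4127.29/4425.10 − 1 = -0.0673.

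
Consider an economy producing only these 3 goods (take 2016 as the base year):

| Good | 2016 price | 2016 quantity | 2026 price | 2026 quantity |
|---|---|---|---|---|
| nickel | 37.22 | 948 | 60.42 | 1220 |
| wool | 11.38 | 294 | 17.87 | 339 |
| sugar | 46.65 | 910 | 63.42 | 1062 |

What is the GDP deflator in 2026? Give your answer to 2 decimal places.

148.90

Nominal GDP 2026 = 60.42·1220 + 17.87·339 + 63.42·1062 = 147122.37.
Real GDP 2026 (at 2016 prices) = 37.22·1220 + 11.38·339 + 46.65·1062 = 98808.52.
Deflator = Nominal/Real × 100 = 147122.37/98808.52 × 100 = 148.896.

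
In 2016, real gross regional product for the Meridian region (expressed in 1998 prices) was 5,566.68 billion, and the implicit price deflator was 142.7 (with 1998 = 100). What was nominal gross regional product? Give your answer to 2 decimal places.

Nominal gross regional product = Real × (implicit price deflator/100) = 5566.68 × 1.427 = 7943.65.

7,943.65 billion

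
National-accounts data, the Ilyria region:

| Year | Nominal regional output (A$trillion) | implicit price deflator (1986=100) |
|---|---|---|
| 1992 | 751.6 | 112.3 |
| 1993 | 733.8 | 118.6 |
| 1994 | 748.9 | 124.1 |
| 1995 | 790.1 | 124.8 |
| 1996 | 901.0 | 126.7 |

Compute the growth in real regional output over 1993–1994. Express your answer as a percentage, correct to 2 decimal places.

Real regional output 1993 = 733.8/1.186 = 618.72.
Real regional output 1994 = 748.9/1.241 = 603.46.
Change = 603.46/618.72 − 1 = -0.0247.

-2.47%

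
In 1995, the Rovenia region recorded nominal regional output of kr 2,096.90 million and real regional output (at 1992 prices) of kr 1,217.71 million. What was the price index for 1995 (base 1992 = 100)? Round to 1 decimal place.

172.2

price index = (Nominal / Real) × 100 = 2096.90 / 1217.71 × 100 = 172.20.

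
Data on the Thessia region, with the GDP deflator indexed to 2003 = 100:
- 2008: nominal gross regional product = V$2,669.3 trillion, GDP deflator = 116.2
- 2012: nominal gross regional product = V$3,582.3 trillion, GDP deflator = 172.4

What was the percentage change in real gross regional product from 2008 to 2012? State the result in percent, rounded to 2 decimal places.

Deflate each year: 2008 → 2669.3/1.162 = 2297.16; 2012 → 3582.3/1.724 = 2077.90.
So real gross regional product changed by 2077.90/2297.16 − 1 = -0.0954, i.e. -9.54%.

-9.54%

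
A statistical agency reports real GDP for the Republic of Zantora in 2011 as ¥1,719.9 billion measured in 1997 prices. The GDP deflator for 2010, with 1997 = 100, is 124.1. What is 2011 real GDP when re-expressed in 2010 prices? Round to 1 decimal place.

¥2,134.4 billion

Real GDP in 2010 prices = Real GDP in 1997 prices × (P_2010/P_1997) = 1719.9 × 1.241 = 2134.40.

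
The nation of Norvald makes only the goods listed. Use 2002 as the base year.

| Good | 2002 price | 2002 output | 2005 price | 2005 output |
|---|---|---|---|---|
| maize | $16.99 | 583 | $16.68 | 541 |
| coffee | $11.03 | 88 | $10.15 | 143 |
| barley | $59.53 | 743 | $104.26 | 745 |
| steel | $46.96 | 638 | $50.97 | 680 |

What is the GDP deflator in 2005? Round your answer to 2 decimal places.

141.08

Nominal GDP 2005 = 16.68·541 + 10.15·143 + 104.26·745 + 50.97·680 = 122808.63.
Real GDP 2005 (at 2002 prices) = 16.99·541 + 11.03·143 + 59.53·745 + 46.96·680 = 87051.53.
Deflator = Nominal/Real × 100 = 122808.63/87051.53 × 100 = 141.076.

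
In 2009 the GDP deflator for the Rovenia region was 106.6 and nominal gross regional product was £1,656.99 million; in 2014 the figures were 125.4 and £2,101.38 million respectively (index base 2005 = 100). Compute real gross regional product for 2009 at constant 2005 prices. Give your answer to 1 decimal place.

£1,554.4 million

Real gross regional product = Nominal / (GDP deflator/100) = 1656.99 / 1.066 = 1554.40.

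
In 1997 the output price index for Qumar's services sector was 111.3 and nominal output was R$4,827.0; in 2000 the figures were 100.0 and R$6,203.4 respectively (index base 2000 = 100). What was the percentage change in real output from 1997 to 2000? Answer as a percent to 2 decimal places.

43.04%

Real output 1997 = 4827.0 / 1.113 = 4336.93.
Real output 2000 = 6203.4 / 1.000 = 6203.40.
Real growth = 6203.40 / 4336.93 − 1 = 0.4304.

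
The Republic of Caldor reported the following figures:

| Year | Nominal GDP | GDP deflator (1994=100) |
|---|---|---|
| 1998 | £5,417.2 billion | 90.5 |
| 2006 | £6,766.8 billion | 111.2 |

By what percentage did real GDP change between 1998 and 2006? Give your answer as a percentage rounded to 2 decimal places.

Real GDP 1998 = 5417.2 / 0.905 = 5985.86.
Real GDP 2006 = 6766.8 / 1.112 = 6085.25.
Real growth = 6085.25 / 5985.86 − 1 = 0.0166.

1.66%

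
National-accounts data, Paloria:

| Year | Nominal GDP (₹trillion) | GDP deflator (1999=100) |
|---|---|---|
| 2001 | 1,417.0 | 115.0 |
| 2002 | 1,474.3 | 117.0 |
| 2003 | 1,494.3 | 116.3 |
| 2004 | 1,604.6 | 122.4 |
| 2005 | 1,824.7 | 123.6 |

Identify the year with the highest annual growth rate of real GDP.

2002: real = 1474.3/1.170 = 1260.09; growth vs 2001 (1232.17) = 2.27%.
2003: real = 1494.3/1.163 = 1284.87; growth vs 2002 (1260.09) = 1.97%.
2004: real = 1604.6/1.224 = 1310.95; growth vs 2003 (1284.87) = 2.03%.
2005: real = 1824.7/1.236 = 1476.29; growth vs 2004 (1310.95) = 12.61%.

2005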